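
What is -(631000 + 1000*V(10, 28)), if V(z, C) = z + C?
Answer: -669000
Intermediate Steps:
V(z, C) = C + z
-(631000 + 1000*V(10, 28)) = -1000/(1/((28 + 10) + 631)) = -1000/(1/(38 + 631)) = -1000/(1/669) = -1000/1/669 = -1000*669 = -669000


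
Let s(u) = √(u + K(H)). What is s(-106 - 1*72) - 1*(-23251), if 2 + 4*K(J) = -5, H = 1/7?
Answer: 23251 + I*√719/2 ≈ 23251.0 + 13.407*I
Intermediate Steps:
H = ⅐ ≈ 0.14286
K(J) = -7/4 (K(J) = -½ + (¼)*(-5) = -½ - 5/4 = -7/4)
s(u) = √(-7/4 + u) (s(u) = √(u - 7/4) = √(-7/4 + u))
s(-106 - 1*72) - 1*(-23251) = √(-7 + 4*(-106 - 1*72))/2 - 1*(-23251) = √(-7 + 4*(-106 - 72))/2 + 23251 = √(-7 + 4*(-178))/2 + 23251 = √(-7 - 712)/2 + 23251 = √(-719)/2 + 23251 = (I*√719)/2 + 23251 = I*√719/2 + 23251 = 23251 + I*√719/2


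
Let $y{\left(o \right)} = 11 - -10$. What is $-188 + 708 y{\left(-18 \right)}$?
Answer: $14680$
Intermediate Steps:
$y{\left(o \right)} = 21$ ($y{\left(o \right)} = 11 + 10 = 21$)
$-188 + 708 y{\left(-18 \right)} = -188 + 708 \cdot 21 = -188 + 14868 = 14680$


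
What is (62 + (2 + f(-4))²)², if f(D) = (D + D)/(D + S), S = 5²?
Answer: 812136004/194481 ≈ 4175.9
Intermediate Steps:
S = 25
f(D) = 2*D/(25 + D) (f(D) = (D + D)/(D + 25) = (2*D)/(25 + D) = 2*D/(25 + D))
(62 + (2 + f(-4))²)² = (62 + (2 + 2*(-4)/(25 - 4))²)² = (62 + (2 + 2*(-4)/21)²)² = (62 + (2 + 2*(-4)*(1/21))²)² = (62 + (2 - 8/21)²)² = (62 + (34/21)²)² = (62 + 1156/441)² = (28498/441)² = 812136004/194481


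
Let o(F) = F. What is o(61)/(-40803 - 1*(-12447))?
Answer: -61/28356 ≈ -0.0021512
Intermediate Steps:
o(61)/(-40803 - 1*(-12447)) = 61/(-40803 - 1*(-12447)) = 61/(-40803 + 12447) = 61/(-28356) = 61*(-1/28356) = -61/28356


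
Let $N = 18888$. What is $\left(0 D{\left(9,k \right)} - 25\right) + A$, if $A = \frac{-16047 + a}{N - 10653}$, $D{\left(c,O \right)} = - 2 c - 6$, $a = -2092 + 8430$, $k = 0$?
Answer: $- \frac{215584}{8235} \approx -26.179$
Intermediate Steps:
$a = 6338$
$D{\left(c,O \right)} = -6 - 2 c$
$A = - \frac{9709}{8235}$ ($A = \frac{-16047 + 6338}{18888 - 10653} = - \frac{9709}{8235} \approx -1.179$)
$\left(0 D{\left(9,k \right)} - 25\right) + A = \left(0 \left(-6 - 18\right) - 25\right) - \frac{9709}{8235} = \left(0 \left(-24\right) - 25\right) - \frac{9709}{8235} = \left(0 - 25\right) - \frac{9709}{8235} = -25 - \frac{9709}{8235} = - \frac{215584}{8235}$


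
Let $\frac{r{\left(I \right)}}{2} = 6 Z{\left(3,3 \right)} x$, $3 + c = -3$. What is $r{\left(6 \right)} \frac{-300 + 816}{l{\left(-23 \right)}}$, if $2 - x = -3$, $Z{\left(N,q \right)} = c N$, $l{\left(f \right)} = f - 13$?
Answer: $15480$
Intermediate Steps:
$c = -6$ ($c = -3 - 3 = -6$)
$l{\left(f \right)} = -13 + f$ ($l{\left(f \right)} = f - 13 = -13 + f$)
$Z{\left(N,q \right)} = - 6 N$
$x = 5$ ($x = 2 - -3 = 2 + 3 = 5$)
$r{\left(I \right)} = -1080$ ($r{\left(I \right)} = 2 \cdot 6 \left(\left(-6\right) 3\right) 5 = 2 \cdot 6 \left(-18\right) 5 = 2 \left(\left(-108\right) 5\right) = 2 \left(-540\right) = -1080$)
$r{\left(6 \right)} \frac{-300 + 816}{l{\left(-23 \right)}} = - 1080 \frac{-300 + 816}{-13 - 23} = - 1080 \frac{516}{-36} = - 1080 \cdot 516 \left(- \frac{1}{36}\right) = \left(-1080\right) \left(- \frac{43}{3}\right) = 15480$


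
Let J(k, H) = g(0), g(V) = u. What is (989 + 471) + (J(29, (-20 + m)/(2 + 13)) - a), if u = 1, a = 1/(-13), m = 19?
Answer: 18994/13 ≈ 1461.1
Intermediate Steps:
a = -1/13 ≈ -0.076923
g(V) = 1
J(k, H) = 1
(989 + 471) + (J(29, (-20 + m)/(2 + 13)) - a) = (989 + 471) + (1 - 1*(-1/13)) = 1460 + (1 + 1/13) = 1460 + 14/13 = 18994/13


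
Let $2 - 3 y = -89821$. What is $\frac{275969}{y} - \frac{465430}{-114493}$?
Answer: $\frac{45531958347}{3428034913} \approx 13.282$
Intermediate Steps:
$y = 29941$ ($y = \frac{2}{3} - - \frac{89821}{3} = \frac{2}{3} + \frac{89821}{3} = 29941$)
$\frac{275969}{y} - \frac{465430}{-114493} = \frac{275969}{29941} - \frac{465430}{-114493} = 275969 \cdot \frac{1}{29941} - - \frac{465430}{114493} = \frac{275969}{29941} + \frac{465430}{114493} = \frac{45531958347}{3428034913}$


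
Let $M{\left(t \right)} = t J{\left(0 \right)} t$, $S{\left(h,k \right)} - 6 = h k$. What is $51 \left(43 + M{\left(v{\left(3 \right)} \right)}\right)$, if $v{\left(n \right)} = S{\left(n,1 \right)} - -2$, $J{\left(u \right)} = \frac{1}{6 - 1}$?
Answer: $\frac{17136}{5} \approx 3427.2$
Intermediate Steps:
$S{\left(h,k \right)} = 6 + h k$
$J{\left(u \right)} = \frac{1}{5}$
$v{\left(n \right)} = 8 + n$ ($v{\left(n \right)} = \left(6 + n 1\right) - -2 = \left(6 + n\right) + 2 = 8 + n$)
$M{\left(t \right)} = \frac{t^{2}}{5}$ ($M{\left(t \right)} = t \frac{1}{5} t = \frac{t}{5} t = \frac{t^{2}}{5}$)
$51 \left(43 + M{\left(v{\left(3 \right)} \right)}\right) = 51 \left(43 + \frac{\left(8 + 3\right)^{2}}{5}\right) = 51 \left(43 + \frac{11^{2}}{5}\right) = 51 \left(43 + \frac{1}{5} \cdot 121\right) = 51 \left(43 + \frac{121}{5}\right) = 51 \cdot \frac{336}{5} = \frac{17136}{5}$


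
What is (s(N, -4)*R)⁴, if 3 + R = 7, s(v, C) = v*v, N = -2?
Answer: 65536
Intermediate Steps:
s(v, C) = v²
R = 4 (R = -3 + 7 = 4)
(s(N, -4)*R)⁴ = ((-2)²*4)⁴ = (4*4)⁴ = 16⁴ = 65536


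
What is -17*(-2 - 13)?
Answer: 255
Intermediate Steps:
-17*(-2 - 13) = -17*(-15) = 255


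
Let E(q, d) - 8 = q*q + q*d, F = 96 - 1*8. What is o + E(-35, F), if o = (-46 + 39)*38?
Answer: -2113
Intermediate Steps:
F = 88 (F = 96 - 8 = 88)
E(q, d) = 8 + q² + d*q (E(q, d) = 8 + (q*q + q*d) = 8 + (q² + d*q) = 8 + q² + d*q)
o = -266 (o = -7*38 = -266)
o + E(-35, F) = -266 + (8 + (-35)² + 88*(-35)) = -266 + (8 + 1225 - 3080) = -266 - 1847 = -2113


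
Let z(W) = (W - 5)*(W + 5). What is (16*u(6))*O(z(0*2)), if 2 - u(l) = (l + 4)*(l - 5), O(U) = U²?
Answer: -80000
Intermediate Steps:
z(W) = (-5 + W)*(5 + W)
u(l) = 2 - (-5 + l)*(4 + l) (u(l) = 2 - (l + 4)*(l - 5) = 2 - (4 + l)*(-5 + l) = 2 - (-5 + l)*(4 + l))
(16*u(6))*O(z(0*2)) = (16*(22 + 6 - 1*6²))*(-25 + (0*2)²)² = (16*(22 + 6 - 1*36))*(-25 + 0²)² = (16*(22 + 6 - 36))*(-25 + 0)² = (16*(-8))*(-25)² = -128*625 = -80000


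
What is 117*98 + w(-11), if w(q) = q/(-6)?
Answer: 68807/6 ≈ 11468.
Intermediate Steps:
w(q) = -q/6 (w(q) = q*(-1/6) = -q/6)
117*98 + w(-11) = 117*98 - 1/6*(-11) = 11466 + 11/6 = 68807/6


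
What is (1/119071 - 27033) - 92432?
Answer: -14224817014/119071 ≈ -1.1947e+5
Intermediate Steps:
(1/119071 - 27033) - 92432 = -3218846342/119071 - 92432 = -14224817014/119071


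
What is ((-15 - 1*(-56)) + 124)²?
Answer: 27225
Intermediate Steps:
((-15 - 1*(-56)) + 124)² = ((-15 + 56) + 124)² = (41 + 124)² = 165² = 27225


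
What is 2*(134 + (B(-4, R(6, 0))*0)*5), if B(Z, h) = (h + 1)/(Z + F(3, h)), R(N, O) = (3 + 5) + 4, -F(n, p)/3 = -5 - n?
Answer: 268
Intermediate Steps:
F(n, p) = 15 + 3*n (F(n, p) = -3*(-5 - n) = 15 + 3*n)
R(N, O) = 12 (R(N, O) = 8 + 4 = 12)
B(Z, h) = (1 + h)/(24 + Z) (B(Z, h) = (h + 1)/(Z + (15 + 3*3)) = (1 + h)/(Z + (15 + 9)) = (1 + h)/(Z + 24) = (1 + h)/(24 + Z))
2*(134 + (B(-4, R(6, 0))*0)*5) = 2*(134 + (((1 + 12)/(24 - 4))*0)*5) = 2*(134 + ((13/20)*0)*5) = 2*(134 + 0*5) = 2*(134 + 0) = 2*134 = 268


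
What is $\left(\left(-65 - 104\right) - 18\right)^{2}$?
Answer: $34969$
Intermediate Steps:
$\left(\left(-65 - 104\right) - 18\right)^{2} = \left(-169 - 18\right)^{2} = \left(-187\right)^{2} = 34969$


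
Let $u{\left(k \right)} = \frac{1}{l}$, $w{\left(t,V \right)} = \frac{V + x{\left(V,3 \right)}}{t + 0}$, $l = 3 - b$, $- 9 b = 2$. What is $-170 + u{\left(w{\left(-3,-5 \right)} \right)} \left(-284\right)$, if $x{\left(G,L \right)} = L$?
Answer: $- \frac{7486}{29} \approx -258.14$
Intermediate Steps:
$b = - \frac{2}{9}$ ($b = \left(- \frac{1}{9}\right) 2 = - \frac{2}{9} \approx -0.22222$)
$l = \frac{29}{9}$ ($l = 3 - - \frac{2}{9} = 3 + \frac{2}{9} = \frac{29}{9} \approx 3.2222$)
$w{\left(t,V \right)} = \frac{3 + V}{t}$ ($w{\left(t,V \right)} = \frac{V + 3}{t + 0} = \frac{3 + V}{t}$)
$u{\left(k \right)} = \frac{9}{29}$ ($u{\left(k \right)} = \frac{1}{\frac{29}{9}} = \frac{9}{29}$)
$-170 + u{\left(w{\left(-3,-5 \right)} \right)} \left(-284\right) = -170 + \frac{9}{29} \left(-284\right) = -170 - \frac{2556}{29} = - \frac{7486}{29}$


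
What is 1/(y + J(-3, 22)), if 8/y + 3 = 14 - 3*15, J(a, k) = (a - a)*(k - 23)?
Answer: -17/4 ≈ -4.2500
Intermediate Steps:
J(a, k) = 0 (J(a, k) = 0*(-23 + k) = 0)
y = -4/17 (y = 8/(-3 + (14 - 3*15)) = 8/(-3 + (14 - 45)) = 8/(-3 - 31) = 8/(-34) = 8*(-1/34) = -4/17 ≈ -0.23529)
1/(y + J(-3, 22)) = 1/(-4/17 + 0) = 1/(-4/17) = -17/4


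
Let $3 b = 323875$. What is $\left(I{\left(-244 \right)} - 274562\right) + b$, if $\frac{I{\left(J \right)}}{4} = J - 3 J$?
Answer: $- \frac{493955}{3} \approx -1.6465 \cdot 10^{5}$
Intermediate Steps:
$I{\left(J \right)} = - 8 J$ ($I{\left(J \right)} = 4 \left(J - 3 J\right) = 4 \left(- 2 J\right) = - 8 J$)
$b = \frac{323875}{3}$ ($b = \frac{1}{3} \cdot 323875 = \frac{323875}{3} \approx 1.0796 \cdot 10^{5}$)
$\left(I{\left(-244 \right)} - 274562\right) + b = \left(\left(-8\right) \left(-244\right) - 274562\right) + \frac{323875}{3} = \left(1952 - 274562\right) + \frac{323875}{3} = -272610 + \frac{323875}{3} = - \frac{493955}{3}$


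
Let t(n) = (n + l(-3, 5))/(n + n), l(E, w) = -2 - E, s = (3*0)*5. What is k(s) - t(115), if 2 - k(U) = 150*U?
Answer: 172/115 ≈ 1.4957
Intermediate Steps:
s = 0 (s = 0*5 = 0)
k(U) = 2 - 150*U
t(n) = (1 + n)/(2*n) (t(n) = (n + (-2 - 1*(-3)))/(n + n) = (n + (-2 + 3))/((2*n)) = (n + 1)*(1/(2*n)) = (1 + n)*(1/(2*n)) = (1 + n)/(2*n))
k(s) - t(115) = (2 - 150*0) - (1 + 115)/(2*115) = (2 + 0) - 116/(2*115) = 2 - 1*58/115 = 2 - 58/115 = 172/115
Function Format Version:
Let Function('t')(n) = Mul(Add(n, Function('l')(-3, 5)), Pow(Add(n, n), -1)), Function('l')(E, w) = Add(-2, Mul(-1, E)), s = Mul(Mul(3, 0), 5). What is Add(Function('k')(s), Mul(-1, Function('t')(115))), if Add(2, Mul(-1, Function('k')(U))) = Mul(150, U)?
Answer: Rational(172, 115) ≈ 1.4957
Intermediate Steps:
s = 0 (s = Mul(0, 5) = 0)
Function('k')(U) = Add(2, Mul(-150, U)) (Function('k')(U) = Add(2, Mul(-1, Mul(150, U))) = Add(2, Mul(-150, U)))
Function('t')(n) = Mul(Rational(1, 2), Pow(n, -1), Add(1, n)) (Function('t')(n) = Mul(Add(n, Add(-2, Mul(-1, -3))), Pow(Add(n, n), -1)) = Mul(Add(n, Add(-2, 3)), Pow(Mul(2, n), -1)) = Mul(Add(n, 1), Mul(Rational(1, 2), Pow(n, -1))) = Mul(Add(1, n), Mul(Rational(1, 2), Pow(n, -1))) = Mul(Rational(1, 2), Pow(n, -1), Add(1, n)))
Add(Function('k')(s), Mul(-1, Function('t')(115))) = Add(Add(2, Mul(-150, 0)), Mul(-1, Mul(Rational(1, 2), Pow(115, -1), Add(1, 115)))) = Add(Add(2, 0), Mul(-1, Mul(Rational(1, 2), Rational(1, 115), 116))) = Add(2, Mul(-1, Rational(58, 115))) = Add(2, Rational(-58, 115)) = Rational(172, 115)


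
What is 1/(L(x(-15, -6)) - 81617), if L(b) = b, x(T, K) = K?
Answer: -1/81623 ≈ -1.2251e-5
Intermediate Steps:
1/(L(x(-15, -6)) - 81617) = 1/(-6 - 81617) = 1/(-81623) = -1/81623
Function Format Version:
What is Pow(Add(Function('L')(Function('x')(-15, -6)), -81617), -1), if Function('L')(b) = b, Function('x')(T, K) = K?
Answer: Rational(-1, 81623) ≈ -1.2251e-5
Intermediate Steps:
Pow(Add(Function('L')(Function('x')(-15, -6)), -81617), -1) = Pow(Add(-6, -81617), -1) = Pow(-81623, -1) = Rational(-1, 81623)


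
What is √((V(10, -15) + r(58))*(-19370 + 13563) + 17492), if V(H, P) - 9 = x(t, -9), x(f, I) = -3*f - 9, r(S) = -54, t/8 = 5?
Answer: √1027910 ≈ 1013.9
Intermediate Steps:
t = 40 (t = 8*5 = 40)
x(f, I) = -9 - 3*f
V(H, P) = -120 (V(H, P) = 9 + (-9 - 3*40) = 9 + (-9 - 120) = 9 - 129 = -120)
√((V(10, -15) + r(58))*(-19370 + 13563) + 17492) = √((-120 - 54)*(-19370 + 13563) + 17492) = √(-174*(-5807) + 17492) = √(1010418 + 17492) = √1027910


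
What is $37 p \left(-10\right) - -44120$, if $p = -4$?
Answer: $45600$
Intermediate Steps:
$37 p \left(-10\right) - -44120 = 37 \left(-4\right) \left(-10\right) - -44120 = \left(-148\right) \left(-10\right) + 44120 = 1480 + 44120 = 45600$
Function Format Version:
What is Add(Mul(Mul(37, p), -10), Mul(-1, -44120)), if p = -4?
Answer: 45600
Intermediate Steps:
Add(Mul(Mul(37, p), -10), Mul(-1, -44120)) = Add(Mul(Mul(37, -4), -10), Mul(-1, -44120)) = Add(Mul(-148, -10), 44120) = Add(1480, 44120) = 45600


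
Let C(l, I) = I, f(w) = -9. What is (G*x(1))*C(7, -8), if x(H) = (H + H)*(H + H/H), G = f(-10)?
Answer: 288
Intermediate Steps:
G = -9
x(H) = 2*H*(1 + H) (x(H) = (2*H)*(H + 1) = (2*H)*(1 + H) = 2*H*(1 + H))
(G*x(1))*C(7, -8) = -18*(1 + 1)*(-8) = -18*2*(-8) = -9*4*(-8) = -36*(-8) = 288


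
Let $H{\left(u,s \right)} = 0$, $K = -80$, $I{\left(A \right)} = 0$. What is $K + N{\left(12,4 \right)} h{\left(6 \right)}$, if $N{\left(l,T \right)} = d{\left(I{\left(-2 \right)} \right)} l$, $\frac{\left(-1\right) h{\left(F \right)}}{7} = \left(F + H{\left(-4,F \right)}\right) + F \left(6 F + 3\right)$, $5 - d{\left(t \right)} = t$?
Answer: $-100880$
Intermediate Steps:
$d{\left(t \right)} = 5 - t$
$h{\left(F \right)} = - 7 F - 7 F \left(3 + 6 F\right)$ ($h{\left(F \right)} = - 7 \left(\left(F + 0\right) + F \left(6 F + 3\right)\right) = - 7 \left(F + F \left(3 + 6 F\right)\right) = - 7 F - 7 F \left(3 + 6 F\right)$)
$N{\left(l,T \right)} = 5 l$ ($N{\left(l,T \right)} = \left(5 - 0\right) l = \left(5 + 0\right) l = 5 l$)
$K + N{\left(12,4 \right)} h{\left(6 \right)} = -80 + 5 \cdot 12 \cdot 14 \cdot 6 \left(-2 - 18\right) = -80 + 60 \cdot 14 \cdot 6 \left(-2 - 18\right) = -80 + 60 \cdot 14 \cdot 6 \left(-20\right) = -80 + 60 \left(-1680\right) = -80 - 100800 = -100880$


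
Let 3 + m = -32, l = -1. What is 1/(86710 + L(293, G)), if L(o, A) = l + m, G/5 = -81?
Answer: 1/86674 ≈ 1.1537e-5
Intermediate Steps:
m = -35 (m = -3 - 32 = -35)
G = -405 (G = 5*(-81) = -405)
L(o, A) = -36 (L(o, A) = -1 - 35 = -36)
1/(86710 + L(293, G)) = 1/(86710 - 36) = 1/86674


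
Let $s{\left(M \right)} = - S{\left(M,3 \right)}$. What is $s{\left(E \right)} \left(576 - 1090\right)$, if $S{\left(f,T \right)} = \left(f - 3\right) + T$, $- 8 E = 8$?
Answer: $-514$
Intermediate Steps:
$E = -1$ ($E = \left(- \frac{1}{8}\right) 8 = -1$)
$S{\left(f,T \right)} = -3 + T + f$ ($S{\left(f,T \right)} = \left(-3 + f\right) + T = -3 + T + f$)
$s{\left(M \right)} = - M$ ($s{\left(M \right)} = - (-3 + 3 + M) = - M$)
$s{\left(E \right)} \left(576 - 1090\right) = \left(-1\right) \left(-1\right) \left(576 - 1090\right) = 1 \left(-514\right) = -514$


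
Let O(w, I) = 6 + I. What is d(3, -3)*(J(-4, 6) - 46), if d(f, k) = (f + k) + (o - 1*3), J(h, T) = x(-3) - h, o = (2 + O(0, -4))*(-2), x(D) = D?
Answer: 495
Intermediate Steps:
o = -8 (o = (2 + (6 - 4))*(-2) = (2 + 2)*(-2) = 4*(-2) = -8)
J(h, T) = -3 - h
d(f, k) = -11 + f + k (d(f, k) = (f + k) + (-8 - 1*3) = (f + k) + (-8 - 3) = (f + k) - 11 = -11 + f + k)
d(3, -3)*(J(-4, 6) - 46) = (-11 + 3 - 3)*((-3 - 1*(-4)) - 46) = -11*((-3 + 4) - 46) = -11*(1 - 46) = -11*(-45) = 495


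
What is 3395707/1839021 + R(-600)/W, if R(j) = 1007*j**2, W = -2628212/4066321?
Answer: -677735643143927358529/1208334265113 ≈ -5.6088e+8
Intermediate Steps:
W = -2628212/4066321 (W = -2628212*1/4066321 = -2628212/4066321 ≈ -0.64634)
3395707/1839021 + R(-600)/W = 3395707/1839021 + (1007*(-600)**2)/(-2628212/4066321) = 3395707*(1/1839021) + (1007*360000)*(-4066321/2628212) = 3395707/1839021 + 362520000*(-4066321/2628212) = 3395707/1839021 - 368530672230000/657053 = -677735643143927358529/1208334265113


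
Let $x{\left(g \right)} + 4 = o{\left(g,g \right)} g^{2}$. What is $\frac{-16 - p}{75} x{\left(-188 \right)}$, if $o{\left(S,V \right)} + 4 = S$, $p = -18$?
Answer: $- \frac{13572104}{75} \approx -1.8096 \cdot 10^{5}$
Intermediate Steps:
$o{\left(S,V \right)} = -4 + S$
$x{\left(g \right)} = -4 + g^{2} \left(-4 + g\right)$ ($x{\left(g \right)} = -4 + \left(-4 + g\right) g^{2} = -4 + g^{2} \left(-4 + g\right)$)
$\frac{-16 - p}{75} x{\left(-188 \right)} = \frac{-16 - -18}{75} \left(-4 + \left(-188\right)^{2} \left(-4 - 188\right)\right) = \left(-16 + 18\right) \frac{1}{75} \left(-4 + 35344 \left(-192\right)\right) = 2 \cdot \frac{1}{75} \left(-4 - 6786048\right) = \frac{2}{75} \left(-6786052\right) = - \frac{13572104}{75}$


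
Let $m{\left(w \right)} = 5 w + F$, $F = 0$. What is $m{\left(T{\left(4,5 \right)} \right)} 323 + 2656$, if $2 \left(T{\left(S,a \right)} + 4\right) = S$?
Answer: $-574$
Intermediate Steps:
$T{\left(S,a \right)} = -4 + \frac{S}{2}$
$m{\left(w \right)} = 5 w$ ($m{\left(w \right)} = 5 w + 0 = 5 w$)
$m{\left(T{\left(4,5 \right)} \right)} 323 + 2656 = 5 \left(-4 + \frac{1}{2} \cdot 4\right) 323 + 2656 = 5 \left(-4 + 2\right) 323 + 2656 = 5 \left(-2\right) 323 + 2656 = \left(-10\right) 323 + 2656 = -3230 + 2656 = -574$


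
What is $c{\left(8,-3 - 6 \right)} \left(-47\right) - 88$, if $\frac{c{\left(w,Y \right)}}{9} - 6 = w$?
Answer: $-6010$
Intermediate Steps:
$c{\left(w,Y \right)} = 54 + 9 w$
$c{\left(8,-3 - 6 \right)} \left(-47\right) - 88 = \left(54 + 9 \cdot 8\right) \left(-47\right) - 88 = \left(54 + 72\right) \left(-47\right) - 88 = 126 \left(-47\right) - 88 = -5922 - 88 = -6010$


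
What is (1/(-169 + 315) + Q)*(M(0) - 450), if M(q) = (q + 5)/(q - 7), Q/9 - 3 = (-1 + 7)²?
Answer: -23097755/146 ≈ -1.5820e+5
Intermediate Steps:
Q = 351 (Q = 27 + 9*(-1 + 7)² = 27 + 9*6² = 27 + 9*36 = 27 + 324 = 351)
M(q) = (5 + q)/(-7 + q)
(1/(-169 + 315) + Q)*(M(0) - 450) = (1/(-169 + 315) + 351)*((5 + 0)/(-7 + 0) - 450) = (1/146 + 351)*(5/(-7) - 450) = (1/146 + 351)*(-⅐*5 - 450) = 51247*(-5/7 - 450)/146 = (51247/146)*(-3155/7) = -23097755/146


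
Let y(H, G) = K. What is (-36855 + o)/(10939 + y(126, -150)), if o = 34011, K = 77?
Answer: -79/306 ≈ -0.25817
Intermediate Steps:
y(H, G) = 77
(-36855 + o)/(10939 + y(126, -150)) = (-36855 + 34011)/(10939 + 77) = -2844/11016 = -2844*1/11016 = -79/306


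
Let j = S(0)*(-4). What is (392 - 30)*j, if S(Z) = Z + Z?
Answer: 0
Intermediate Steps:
S(Z) = 2*Z
j = 0 (j = (2*0)*(-4) = 0*(-4) = 0)
(392 - 30)*j = (392 - 30)*0 = 362*0 = 0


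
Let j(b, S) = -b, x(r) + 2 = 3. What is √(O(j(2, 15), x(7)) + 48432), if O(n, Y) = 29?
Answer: 7*√989 ≈ 220.14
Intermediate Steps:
x(r) = 1 (x(r) = -2 + 3 = 1)
√(O(j(2, 15), x(7)) + 48432) = √(29 + 48432) = √48461 = 7*√989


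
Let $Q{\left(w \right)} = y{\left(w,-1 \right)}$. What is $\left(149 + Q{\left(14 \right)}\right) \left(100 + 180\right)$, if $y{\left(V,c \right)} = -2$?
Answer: $41160$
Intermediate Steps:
$Q{\left(w \right)} = -2$
$\left(149 + Q{\left(14 \right)}\right) \left(100 + 180\right) = \left(149 - 2\right) \left(100 + 180\right) = 147 \cdot 280 = 41160$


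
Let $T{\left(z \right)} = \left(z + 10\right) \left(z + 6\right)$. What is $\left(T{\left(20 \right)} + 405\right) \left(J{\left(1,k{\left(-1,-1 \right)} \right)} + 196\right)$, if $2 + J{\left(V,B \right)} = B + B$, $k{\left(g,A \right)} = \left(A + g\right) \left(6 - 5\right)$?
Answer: $225150$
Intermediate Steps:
$T{\left(z \right)} = \left(6 + z\right) \left(10 + z\right)$ ($T{\left(z \right)} = \left(10 + z\right) \left(6 + z\right) = \left(6 + z\right) \left(10 + z\right)$)
$k{\left(g,A \right)} = A + g$ ($k{\left(g,A \right)} = \left(A + g\right) 1 = A + g$)
$J{\left(V,B \right)} = -2 + 2 B$ ($J{\left(V,B \right)} = -2 + \left(B + B\right) = -2 + 2 B$)
$\left(T{\left(20 \right)} + 405\right) \left(J{\left(1,k{\left(-1,-1 \right)} \right)} + 196\right) = \left(\left(60 + 20^{2} + 16 \cdot 20\right) + 405\right) \left(\left(-2 + 2 \left(-1 - 1\right)\right) + 196\right) = \left(\left(60 + 400 + 320\right) + 405\right) \left(\left(-2 + 2 \left(-2\right)\right) + 196\right) = \left(780 + 405\right) \left(\left(-2 - 4\right) + 196\right) = 1185 \left(-6 + 196\right) = 1185 \cdot 190 = 225150$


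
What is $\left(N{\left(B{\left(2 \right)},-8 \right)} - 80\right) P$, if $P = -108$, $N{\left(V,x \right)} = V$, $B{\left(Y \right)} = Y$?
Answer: $8424$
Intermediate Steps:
$\left(N{\left(B{\left(2 \right)},-8 \right)} - 80\right) P = \left(2 - 80\right) \left(-108\right) = \left(-78\right) \left(-108\right) = 8424$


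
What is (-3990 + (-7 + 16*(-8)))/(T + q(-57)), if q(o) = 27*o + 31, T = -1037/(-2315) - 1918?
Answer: 868125/720923 ≈ 1.2042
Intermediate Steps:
T = -4439133/2315 (T = -1037*(-1/2315) - 1918 = 1037/2315 - 1918 = -4439133/2315 ≈ -1917.6)
q(o) = 31 + 27*o
(-3990 + (-7 + 16*(-8)))/(T + q(-57)) = (-3990 + (-7 + 16*(-8)))/(-4439133/2315 + (31 + 27*(-57))) = (-3990 + (-7 - 128))/(-4439133/2315 + (31 - 1539)) = (-3990 - 135)/(-4439133/2315 - 1508) = -4125/(-7930153/2315) = -4125*(-2315/7930153) = 868125/720923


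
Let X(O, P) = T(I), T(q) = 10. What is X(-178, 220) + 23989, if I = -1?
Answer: 23999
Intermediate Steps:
X(O, P) = 10
X(-178, 220) + 23989 = 10 + 23989 = 23999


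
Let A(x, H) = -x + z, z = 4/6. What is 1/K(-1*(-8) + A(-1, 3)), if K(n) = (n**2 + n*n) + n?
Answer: 9/1769 ≈ 0.0050876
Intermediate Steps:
z = 2/3 (z = 4*(1/6) = 2/3 ≈ 0.66667)
A(x, H) = 2/3 - x (A(x, H) = -x + 2/3 = 2/3 - x)
K(n) = n + 2*n**2 (K(n) = (n**2 + n**2) + n = 2*n**2 + n = n + 2*n**2)
1/K(-1*(-8) + A(-1, 3)) = 1/((-1*(-8) + (2/3 - 1*(-1)))*(1 + 2*(-1*(-8) + (2/3 - 1*(-1))))) = 1/((8 + (2/3 + 1))*(1 + 2*(8 + (2/3 + 1)))) = 1/((8 + 5/3)*(1 + 2*(8 + 5/3))) = 1/(29*(1 + 2*(29/3))/3) = 1/(29*(1 + 58/3)/3) = 1/((29/3)*(61/3)) = 1/(1769/9) = 9/1769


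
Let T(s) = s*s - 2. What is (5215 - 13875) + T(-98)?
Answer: 942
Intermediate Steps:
T(s) = -2 + s² (T(s) = s² - 2 = -2 + s²)
(5215 - 13875) + T(-98) = (5215 - 13875) + (-2 + (-98)²) = -8660 + (-2 + 9604) = -8660 + 9602 = 942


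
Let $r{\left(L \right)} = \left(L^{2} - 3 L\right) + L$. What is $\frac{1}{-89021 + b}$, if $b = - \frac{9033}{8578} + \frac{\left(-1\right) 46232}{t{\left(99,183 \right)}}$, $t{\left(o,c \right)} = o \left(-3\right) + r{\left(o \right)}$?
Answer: $- \frac{39913434}{3553374127711} \approx -1.1233 \cdot 10^{-5}$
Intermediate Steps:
$r{\left(L \right)} = L^{2} - 2 L$
$t{\left(o,c \right)} = - 3 o + o \left(-2 + o\right)$ ($t{\left(o,c \right)} = o \left(-3\right) + o \left(-2 + o\right) = - 3 o + o \left(-2 + o\right)$)
$b = - \frac{240319597}{39913434}$ ($b = - \frac{9033}{8578} + \frac{\left(-1\right) 46232}{99 \left(-5 + 99\right)} = \left(-9033\right) \frac{1}{8578} - \frac{46232}{99 \cdot 94} = - \frac{9033}{8578} - \frac{46232}{9306} = - \frac{9033}{8578} - \frac{23116}{4653} = - \frac{240319597}{39913434} \approx -6.021$)
$\frac{1}{-89021 + b} = \frac{1}{-89021 - \frac{240319597}{39913434}} = \frac{1}{- \frac{3553374127711}{39913434}} = - \frac{39913434}{3553374127711}$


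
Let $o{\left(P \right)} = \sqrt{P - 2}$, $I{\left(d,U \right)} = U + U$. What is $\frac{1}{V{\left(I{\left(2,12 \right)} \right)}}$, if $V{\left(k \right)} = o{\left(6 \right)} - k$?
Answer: $- \frac{1}{22} \approx -0.045455$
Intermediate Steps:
$I{\left(d,U \right)} = 2 U$
$o{\left(P \right)} = \sqrt{-2 + P}$
$V{\left(k \right)} = 2 - k$ ($V{\left(k \right)} = \sqrt{-2 + 6} - k = \sqrt{4} - k = 2 - k$)
$\frac{1}{V{\left(I{\left(2,12 \right)} \right)}} = \frac{1}{2 - 2 \cdot 12} = \frac{1}{2 - 24} = \frac{1}{-22} = - \frac{1}{22}$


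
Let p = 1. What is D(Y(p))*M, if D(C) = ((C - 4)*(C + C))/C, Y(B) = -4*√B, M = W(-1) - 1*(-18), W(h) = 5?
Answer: -368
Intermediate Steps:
M = 23 (M = 5 - 1*(-18) = 5 + 18 = 23)
D(C) = -8 + 2*C (D(C) = ((-4 + C)*(2*C))/C = (2*C*(-4 + C))/C = -8 + 2*C)
D(Y(p))*M = (-8 + 2*(-4*√1))*23 = (-8 + 2*(-4*1))*23 = (-8 + 2*(-4))*23 = (-8 - 8)*23 = -16*23 = -368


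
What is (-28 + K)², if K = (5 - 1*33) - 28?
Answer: 7056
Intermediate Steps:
K = -56 (K = (5 - 33) - 28 = -28 - 28 = -56)
(-28 + K)² = (-28 - 56)² = (-84)² = 7056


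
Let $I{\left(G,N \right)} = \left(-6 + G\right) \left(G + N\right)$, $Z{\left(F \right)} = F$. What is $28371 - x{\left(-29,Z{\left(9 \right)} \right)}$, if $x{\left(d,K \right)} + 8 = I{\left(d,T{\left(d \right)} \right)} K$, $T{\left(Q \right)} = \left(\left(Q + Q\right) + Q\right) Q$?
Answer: $813989$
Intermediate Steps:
$T{\left(Q \right)} = 3 Q^{2}$ ($T{\left(Q \right)} = \left(2 Q + Q\right) Q = 3 Q Q = 3 Q^{2}$)
$x{\left(d,K \right)} = -8 + K \left(- 17 d^{2} - 6 d + 3 d^{3}\right)$ ($x{\left(d,K \right)} = -8 + \left(d^{2} - 6 d - 6 \cdot 3 d^{2} + d 3 d^{2}\right) K = -8 + \left(d^{2} - 6 d - 18 d^{2} + 3 d^{3}\right) K = -8 + \left(- 17 d^{2} - 6 d + 3 d^{3}\right) K = -8 + K \left(- 17 d^{2} - 6 d + 3 d^{3}\right)$)
$28371 - x{\left(-29,Z{\left(9 \right)} \right)} = 28371 - \left(-8 + 9 \left(-29\right) \left(-6 - -493 + 3 \left(-29\right)^{2}\right)\right) = 28371 - \left(-8 + 9 \left(-29\right) \left(-6 + 493 + 3 \cdot 841\right)\right) = 28371 - \left(-8 + 9 \left(-29\right) \left(-6 + 493 + 2523\right)\right) = 28371 - \left(-8 + 9 \left(-29\right) 3010\right) = 28371 - \left(-8 - 785610\right) = 28371 - -785618 = 28371 + 785618 = 813989$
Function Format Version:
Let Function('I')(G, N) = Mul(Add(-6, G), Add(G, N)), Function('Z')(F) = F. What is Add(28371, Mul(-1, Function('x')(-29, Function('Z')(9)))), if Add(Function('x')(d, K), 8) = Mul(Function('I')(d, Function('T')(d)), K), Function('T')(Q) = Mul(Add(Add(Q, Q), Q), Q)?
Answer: 813989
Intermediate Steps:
Function('T')(Q) = Mul(3, Pow(Q, 2)) (Function('T')(Q) = Mul(Add(Mul(2, Q), Q), Q) = Mul(Mul(3, Q), Q) = Mul(3, Pow(Q, 2)))
Function('x')(d, K) = Add(-8, Mul(K, Add(Mul(-17, Pow(d, 2)), Mul(-6, d), Mul(3, Pow(d, 3))))) (Function('x')(d, K) = Add(-8, Mul(Add(Pow(d, 2), Mul(-6, d), Mul(-6, Mul(3, Pow(d, 2))), Mul(d, Mul(3, Pow(d, 2)))), K)) = Add(-8, Mul(Add(Pow(d, 2), Mul(-6, d), Mul(-18, Pow(d, 2)), Mul(3, Pow(d, 3))), K)) = Add(-8, Mul(Add(Mul(-17, Pow(d, 2)), Mul(-6, d), Mul(3, Pow(d, 3))), K)) = Add(-8, Mul(K, Add(Mul(-17, Pow(d, 2)), Mul(-6, d), Mul(3, Pow(d, 3))))))
Add(28371, Mul(-1, Function('x')(-29, Function('Z')(9)))) = Add(28371, Mul(-1, Add(-8, Mul(9, -29, Add(-6, Mul(-17, -29), Mul(3, Pow(-29, 2))))))) = Add(28371, Mul(-1, Add(-8, Mul(9, -29, Add(-6, 493, Mul(3, 841)))))) = Add(28371, Mul(-1, Add(-8, Mul(9, -29, Add(-6, 493, 2523))))) = Add(28371, Mul(-1, Add(-8, Mul(9, -29, 3010)))) = Add(28371, Mul(-1, Add(-8, -785610))) = Add(28371, Mul(-1, -785618)) = Add(28371, 785618) = 813989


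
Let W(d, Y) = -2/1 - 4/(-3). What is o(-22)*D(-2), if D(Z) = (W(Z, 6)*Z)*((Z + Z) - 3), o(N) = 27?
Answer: -252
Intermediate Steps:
W(d, Y) = -⅔ (W(d, Y) = -2*1 - 4*(-⅓) = -2 + 4/3 = -⅔)
D(Z) = -2*Z*(-3 + 2*Z)/3 (D(Z) = (-2*Z/3)*((Z + Z) - 3) = (-2*Z/3)*(2*Z - 3) = (-2*Z/3)*(-3 + 2*Z) = -2*Z*(-3 + 2*Z)/3)
o(-22)*D(-2) = 27*((⅔)*(-2)*(3 - 2*(-2))) = 27*((⅔)*(-2)*(3 + 4)) = 27*((⅔)*(-2)*7) = 27*(-28/3) = -252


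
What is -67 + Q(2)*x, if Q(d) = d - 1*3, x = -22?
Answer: -45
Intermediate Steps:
Q(d) = -3 + d (Q(d) = d - 3 = -3 + d)
-67 + Q(2)*x = -67 + (-3 + 2)*(-22) = -67 - 1*(-22) = -67 + 22 = -45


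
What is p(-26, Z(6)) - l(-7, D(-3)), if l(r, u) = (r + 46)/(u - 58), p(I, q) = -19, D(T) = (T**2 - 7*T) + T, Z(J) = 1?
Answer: -550/31 ≈ -17.742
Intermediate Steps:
D(T) = T**2 - 6*T
l(r, u) = (46 + r)/(-58 + u)
p(-26, Z(6)) - l(-7, D(-3)) = -19 - (46 - 7)/(-58 - 3*(-6 - 3)) = -19 - 39/(-58 - 3*(-9)) = -19 - 39/(-58 + 27) = -19 - 39/(-31) = -19 - (-1)*39/31 = -19 - 1*(-39/31) = -19 + 39/31 = -550/31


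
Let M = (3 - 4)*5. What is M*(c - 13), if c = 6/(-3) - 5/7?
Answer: 550/7 ≈ 78.571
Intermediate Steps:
c = -19/7 (c = 6*(-1/3) - 5*1/7 = -2 - 5/7 = -19/7 ≈ -2.7143)
M = -5 (M = -1*5 = -5)
M*(c - 13) = -5*(-19/7 - 13) = -5*(-110/7) = 550/7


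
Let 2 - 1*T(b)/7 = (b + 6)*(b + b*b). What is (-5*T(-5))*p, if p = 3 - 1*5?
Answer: -1260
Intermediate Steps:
T(b) = 14 - 7*(6 + b)*(b + b**2) (T(b) = 14 - 7*(b + 6)*(b + b*b) = 14 - 7*(6 + b)*(b + b**2))
p = -2 (p = 3 - 5 = -2)
(-5*T(-5))*p = -5*(14 - 49*(-5)**2 - 42*(-5) - 7*(-5)**3)*(-2) = -5*(14 - 49*25 + 210 - 7*(-125))*(-2) = -5*(14 - 1225 + 210 + 875)*(-2) = -5*(-126)*(-2) = 630*(-2) = -1260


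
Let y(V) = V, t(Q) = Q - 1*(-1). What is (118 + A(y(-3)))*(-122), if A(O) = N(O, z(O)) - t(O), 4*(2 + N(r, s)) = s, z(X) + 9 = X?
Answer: -14030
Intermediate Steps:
t(Q) = 1 + Q (t(Q) = Q + 1 = 1 + Q)
z(X) = -9 + X
N(r, s) = -2 + s/4
A(O) = -21/4 - 3*O/4 (A(O) = (-2 + (-9 + O)/4) - (1 + O) = (-2 + (-9/4 + O/4)) + (-1 - O) = (-17/4 + O/4) + (-1 - O) = -21/4 - 3*O/4)
(118 + A(y(-3)))*(-122) = (118 + (-21/4 - 3/4*(-3)))*(-122) = (118 + (-21/4 + 9/4))*(-122) = (118 - 3)*(-122) = 115*(-122) = -14030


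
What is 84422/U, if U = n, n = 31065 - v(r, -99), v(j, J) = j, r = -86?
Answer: 84422/31151 ≈ 2.7101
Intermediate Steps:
n = 31151 (n = 31065 - 1*(-86) = 31065 + 86 = 31151)
U = 31151
84422/U = 84422/31151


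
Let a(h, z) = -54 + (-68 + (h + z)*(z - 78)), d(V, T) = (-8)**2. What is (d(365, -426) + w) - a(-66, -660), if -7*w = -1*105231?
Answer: -520569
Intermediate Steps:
w = 15033 (w = -(-1)*105231/7 = -1/7*(-105231) = 15033)
d(V, T) = 64
a(h, z) = -122 + (-78 + z)*(h + z) (a(h, z) = -54 + (-68 + (h + z)*(-78 + z)) = -54 + (-68 + (-78 + z)*(h + z)) = -122 + (-78 + z)*(h + z))
(d(365, -426) + w) - a(-66, -660) = (64 + 15033) - (-122 + (-660)**2 - 78*(-66) - 78*(-660) - 66*(-660)) = 15097 - (-122 + 435600 + 5148 + 51480 + 43560) = 15097 - 1*535666 = 15097 - 535666 = -520569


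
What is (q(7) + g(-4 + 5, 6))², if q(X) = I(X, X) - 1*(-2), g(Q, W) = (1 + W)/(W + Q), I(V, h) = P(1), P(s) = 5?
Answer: 64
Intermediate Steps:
I(V, h) = 5
g(Q, W) = (1 + W)/(Q + W)
q(X) = 7 (q(X) = 5 - 1*(-2) = 5 + 2 = 7)
(q(7) + g(-4 + 5, 6))² = (7 + (1 + 6)/((-4 + 5) + 6))² = (7 + 7/(1 + 6))² = (7 + 7/7)² = (7 + (⅐)*7)² = (7 + 1)² = 8² = 64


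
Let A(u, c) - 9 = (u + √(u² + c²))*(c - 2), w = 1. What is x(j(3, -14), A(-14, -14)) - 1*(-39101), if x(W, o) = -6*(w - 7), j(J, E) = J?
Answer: 39137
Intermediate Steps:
A(u, c) = 9 + (-2 + c)*(u + √(c² + u²)) (A(u, c) = 9 + (u + √(u² + c²))*(c - 2) = 9 + (u + √(c² + u²))*(-2 + c) = 9 + (-2 + c)*(u + √(c² + u²)))
x(W, o) = 36 (x(W, o) = -6*(1 - 7) = -6*(-6) = 36)
x(j(3, -14), A(-14, -14)) - 1*(-39101) = 36 - 1*(-39101) = 36 + 39101 = 39137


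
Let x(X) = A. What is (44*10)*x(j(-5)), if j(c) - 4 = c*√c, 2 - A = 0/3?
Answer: 880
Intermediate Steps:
A = 2 (A = 2 - 0/3 = 2 - 1*0 = 2 + 0 = 2)
j(c) = 4 + c^(3/2) (j(c) = 4 + c*√c = 4 + c^(3/2))
x(X) = 2
(44*10)*x(j(-5)) = (44*10)*2 = 440*2 = 880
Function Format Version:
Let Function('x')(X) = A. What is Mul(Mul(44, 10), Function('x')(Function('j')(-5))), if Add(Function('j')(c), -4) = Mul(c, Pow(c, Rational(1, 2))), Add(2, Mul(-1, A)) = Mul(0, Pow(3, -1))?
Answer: 880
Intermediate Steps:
A = 2 (A = Add(2, Mul(-1, Mul(0, Pow(3, -1)))) = Add(2, Mul(-1, Mul(0, Rational(1, 3)))) = Add(2, Mul(-1, 0)) = Add(2, 0) = 2)
Function('j')(c) = Add(4, Pow(c, Rational(3, 2))) (Function('j')(c) = Add(4, Mul(c, Pow(c, Rational(1, 2)))) = Add(4, Pow(c, Rational(3, 2))))
Function('x')(X) = 2
Mul(Mul(44, 10), Function('x')(Function('j')(-5))) = Mul(Mul(44, 10), 2) = Mul(440, 2) = 880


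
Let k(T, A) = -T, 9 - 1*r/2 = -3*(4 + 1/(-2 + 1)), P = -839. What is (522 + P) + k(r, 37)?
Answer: -353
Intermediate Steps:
r = 36 (r = 18 - (-6)*(4 + 1/(-2 + 1)) = 18 - (-6)*(4 + 1/(-1)) = 18 - (-6)*(4 - 1) = 18 - (-6)*3 = 18 - 2*(-9) = 18 + 18 = 36)
(522 + P) + k(r, 37) = (522 - 839) - 1*36 = -317 - 36 = -353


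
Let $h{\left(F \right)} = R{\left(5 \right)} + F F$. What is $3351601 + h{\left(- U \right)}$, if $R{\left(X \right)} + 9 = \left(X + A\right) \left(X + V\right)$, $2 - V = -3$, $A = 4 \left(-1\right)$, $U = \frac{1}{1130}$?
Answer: $\frac{4279660593801}{1276900} \approx 3.3516 \cdot 10^{6}$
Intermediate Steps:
$U = \frac{1}{1130} \approx 0.00088496$
$A = -4$
$V = 5$ ($V = 2 - -3 = 2 + 3 = 5$)
$R{\left(X \right)} = -9 + \left(-4 + X\right) \left(5 + X\right)$ ($R{\left(X \right)} = -9 + \left(X - 4\right) \left(X + 5\right) = -9 + \left(-4 + X\right) \left(5 + X\right)$)
$h{\left(F \right)} = 1 + F^{2}$ ($h{\left(F \right)} = \left(-29 + 5 + 5^{2}\right) + F F = \left(-29 + 5 + 25\right) + F^{2} = 1 + F^{2}$)
$3351601 + h{\left(- U \right)} = 3351601 + \left(1 + \left(\left(-1\right) \frac{1}{1130}\right)^{2}\right) = 3351601 + \left(1 + \left(- \frac{1}{1130}\right)^{2}\right) = 3351601 + \left(1 + \frac{1}{1276900}\right) = 3351601 + \frac{1276901}{1276900} = \frac{4279660593801}{1276900}$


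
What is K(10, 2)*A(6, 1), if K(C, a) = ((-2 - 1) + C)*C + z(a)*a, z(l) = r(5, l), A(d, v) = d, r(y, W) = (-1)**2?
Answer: 432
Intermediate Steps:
r(y, W) = 1
z(l) = 1
K(C, a) = a + C*(-3 + C) (K(C, a) = ((-2 - 1) + C)*C + 1*a = (-3 + C)*C + a = C*(-3 + C) + a = a + C*(-3 + C))
K(10, 2)*A(6, 1) = (2 + 10**2 - 3*10)*6 = (2 + 100 - 30)*6 = 72*6 = 432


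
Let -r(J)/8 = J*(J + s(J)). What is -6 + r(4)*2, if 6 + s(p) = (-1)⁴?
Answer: 58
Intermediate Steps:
s(p) = -5 (s(p) = -6 + (-1)⁴ = -6 + 1 = -5)
r(J) = -8*J*(-5 + J) (r(J) = -8*J*(J - 5) = -8*J*(-5 + J))
-6 + r(4)*2 = -6 + (8*4*(5 - 1*4))*2 = -6 + (8*4*(5 - 4))*2 = -6 + (8*4*1)*2 = -6 + 32*2 = -6 + 64 = 58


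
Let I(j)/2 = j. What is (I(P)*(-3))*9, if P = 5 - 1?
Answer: -216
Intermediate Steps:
P = 4
I(j) = 2*j
(I(P)*(-3))*9 = ((2*4)*(-3))*9 = (8*(-3))*9 = -24*9 = -216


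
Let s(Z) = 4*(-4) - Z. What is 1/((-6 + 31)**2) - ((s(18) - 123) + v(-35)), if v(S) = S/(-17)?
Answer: 1646267/10625 ≈ 154.94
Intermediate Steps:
v(S) = -S/17 (v(S) = S*(-1/17) = -S/17)
s(Z) = -16 - Z
1/((-6 + 31)**2) - ((s(18) - 123) + v(-35)) = 1/((-6 + 31)**2) - (((-16 - 1*18) - 123) - 1/17*(-35)) = 1/(25**2) - (((-16 - 18) - 123) + 35/17) = 1/625 - ((-34 - 123) + 35/17) = 1/625 - (-157 + 35/17) = 1/625 - 1*(-2634/17) = 1/625 + 2634/17 = 1646267/10625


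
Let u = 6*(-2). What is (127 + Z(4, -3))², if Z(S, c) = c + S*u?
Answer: 5776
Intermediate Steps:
u = -12
Z(S, c) = c - 12*S (Z(S, c) = c + S*(-12) = c - 12*S)
(127 + Z(4, -3))² = (127 + (-3 - 12*4))² = (127 + (-3 - 48))² = (127 - 51)² = 76² = 5776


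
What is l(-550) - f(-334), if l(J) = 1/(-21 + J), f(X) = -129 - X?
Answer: -117056/571 ≈ -205.00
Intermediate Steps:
l(-550) - f(-334) = 1/(-21 - 550) - (-129 - 1*(-334)) = 1/(-571) - (-129 + 334) = -1/571 - 1*205 = -1/571 - 205 = -117056/571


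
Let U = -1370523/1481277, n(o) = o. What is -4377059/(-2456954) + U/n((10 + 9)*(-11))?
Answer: 5880724711059/3292817121662 ≈ 1.7859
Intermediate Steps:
U = -65263/70537 (U = -1370523/1481277 = -1*65263/70537 = -65263/70537 ≈ -0.92523)
-4377059/(-2456954) + U/n((10 + 9)*(-11)) = -4377059/(-2456954) - 65263*(-1/(11*(10 + 9)))/70537 = -4377059*(-1/2456954) - 65263/(70537*(19*(-11))) = 4377059/2456954 - 65263/70537/(-209) = 4377059/2456954 - 65263/70537*(-1/209) = 4377059/2456954 + 5933/1340203 = 5880724711059/3292817121662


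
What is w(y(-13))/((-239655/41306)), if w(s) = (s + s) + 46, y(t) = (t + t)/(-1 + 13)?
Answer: -1032650/143793 ≈ -7.1815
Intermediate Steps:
y(t) = t/6 (y(t) = (2*t)/12 = (2*t)*(1/12) = t/6)
w(s) = 46 + 2*s (w(s) = 2*s + 46 = 46 + 2*s)
w(y(-13))/((-239655/41306)) = (46 + 2*((⅙)*(-13)))/((-239655/41306)) = (46 + 2*(-13/6))/((-239655*1/41306)) = (46 - 13/3)/(-239655/41306) = (125/3)*(-41306/239655) = -1032650/143793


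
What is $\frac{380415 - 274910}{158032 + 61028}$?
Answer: $\frac{21101}{43812} \approx 0.48163$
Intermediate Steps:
$\frac{380415 - 274910}{158032 + 61028} = \frac{105505}{219060} = 105505 \cdot \frac{1}{219060} = \frac{21101}{43812}$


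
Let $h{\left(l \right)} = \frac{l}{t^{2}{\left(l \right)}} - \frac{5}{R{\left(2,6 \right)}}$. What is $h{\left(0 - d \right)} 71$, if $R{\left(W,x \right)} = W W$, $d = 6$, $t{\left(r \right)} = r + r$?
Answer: $- \frac{2201}{24} \approx -91.708$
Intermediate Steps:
$t{\left(r \right)} = 2 r$
$R{\left(W,x \right)} = W^{2}$
$h{\left(l \right)} = - \frac{5}{4} + \frac{1}{4 l}$ ($h{\left(l \right)} = \frac{l}{\left(2 l\right)^{2}} - \frac{5}{2^{2}} = \frac{l}{4 l^{2}} - \frac{5}{4} = l \frac{1}{4 l^{2}} - \frac{5}{4} = \frac{1}{4 l} - \frac{5}{4} = - \frac{5}{4} + \frac{1}{4 l}$)
$h{\left(0 - d \right)} 71 = \frac{1 - 5 \left(0 - 6\right)}{4 \left(0 - 6\right)} 71 = \frac{1 - -30}{4 \left(-6\right)} 71 = \frac{1}{4} \left(- \frac{1}{6}\right) \left(1 + 30\right) 71 = \frac{1}{4} \left(- \frac{1}{6}\right) 31 \cdot 71 = \left(- \frac{31}{24}\right) 71 = - \frac{2201}{24}$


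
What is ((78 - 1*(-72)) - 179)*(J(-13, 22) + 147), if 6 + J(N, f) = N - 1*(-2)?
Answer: -3770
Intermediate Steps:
J(N, f) = -4 + N (J(N, f) = -6 + (N - 1*(-2)) = -6 + (N + 2) = -6 + (2 + N) = -4 + N)
((78 - 1*(-72)) - 179)*(J(-13, 22) + 147) = ((78 - 1*(-72)) - 179)*((-4 - 13) + 147) = ((78 + 72) - 179)*(-17 + 147) = (150 - 179)*130 = -29*130 = -3770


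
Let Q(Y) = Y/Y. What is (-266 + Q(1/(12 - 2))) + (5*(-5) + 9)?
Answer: -281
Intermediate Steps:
Q(Y) = 1
(-266 + Q(1/(12 - 2))) + (5*(-5) + 9) = (-266 + 1) + (5*(-5) + 9) = -265 + (-25 + 9) = -265 - 16 = -281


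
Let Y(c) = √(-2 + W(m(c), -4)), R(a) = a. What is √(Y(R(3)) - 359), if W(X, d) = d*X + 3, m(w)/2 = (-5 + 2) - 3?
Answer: 4*I*√22 ≈ 18.762*I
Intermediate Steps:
m(w) = -12 (m(w) = 2*((-5 + 2) - 3) = 2*(-3 - 3) = 2*(-6) = -12)
W(X, d) = 3 + X*d (W(X, d) = X*d + 3 = 3 + X*d)
Y(c) = 7 (Y(c) = √(-2 + (3 - 12*(-4))) = √(-2 + (3 + 48)) = √(-2 + 51) = √49 = 7)
√(Y(R(3)) - 359) = √(7 - 359) = √(-352) = 4*I*√22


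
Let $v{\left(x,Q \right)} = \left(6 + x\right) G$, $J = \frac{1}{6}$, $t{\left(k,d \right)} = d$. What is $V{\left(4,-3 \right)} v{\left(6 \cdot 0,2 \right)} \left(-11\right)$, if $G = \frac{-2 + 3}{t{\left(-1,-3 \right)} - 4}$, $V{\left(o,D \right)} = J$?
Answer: $\frac{11}{7} \approx 1.5714$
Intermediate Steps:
$J = \frac{1}{6} \approx 0.16667$
$V{\left(o,D \right)} = \frac{1}{6}$
$G = - \frac{1}{7}$ ($G = \frac{-2 + 3}{-3 - 4} = 1 \frac{1}{-7} = 1 \left(- \frac{1}{7}\right) = - \frac{1}{7} \approx -0.14286$)
$v{\left(x,Q \right)} = - \frac{6}{7} - \frac{x}{7}$ ($v{\left(x,Q \right)} = \left(6 + x\right) \left(- \frac{1}{7}\right) = - \frac{6}{7} - \frac{x}{7}$)
$V{\left(4,-3 \right)} v{\left(6 \cdot 0,2 \right)} \left(-11\right) = \frac{- \frac{6}{7} - \frac{6 \cdot 0}{7}}{6} \left(-11\right) = \frac{- \frac{6}{7} - 0}{6} \left(-11\right) = \frac{- \frac{6}{7} + 0}{6} \left(-11\right) = \frac{1}{6} \left(- \frac{6}{7}\right) \left(-11\right) = \left(- \frac{1}{7}\right) \left(-11\right) = \frac{11}{7}$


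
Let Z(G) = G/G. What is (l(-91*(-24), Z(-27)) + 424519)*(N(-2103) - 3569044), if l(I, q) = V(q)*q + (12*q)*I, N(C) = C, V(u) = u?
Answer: -1609615945016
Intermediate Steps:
Z(G) = 1
l(I, q) = q² + 12*I*q (l(I, q) = q*q + (12*q)*I = q² + 12*I*q)
(l(-91*(-24), Z(-27)) + 424519)*(N(-2103) - 3569044) = (1*(1 + 12*(-91*(-24))) + 424519)*(-2103 - 3569044) = (1*(1 + 12*2184) + 424519)*(-3571147) = (1*(1 + 26208) + 424519)*(-3571147) = (1*26209 + 424519)*(-3571147) = (26209 + 424519)*(-3571147) = 450728*(-3571147) = -1609615945016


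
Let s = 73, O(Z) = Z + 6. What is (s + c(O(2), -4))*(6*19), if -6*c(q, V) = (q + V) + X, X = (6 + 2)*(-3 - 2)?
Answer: 9006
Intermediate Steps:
O(Z) = 6 + Z
X = -40 (X = 8*(-5) = -40)
c(q, V) = 20/3 - V/6 - q/6 (c(q, V) = -((q + V) - 40)/6 = -((V + q) - 40)/6 = -(-40 + V + q)/6 = 20/3 - V/6 - q/6)
(s + c(O(2), -4))*(6*19) = (73 + (20/3 - ⅙*(-4) - (6 + 2)/6))*(6*19) = (73 + (20/3 + ⅔ - ⅙*8))*114 = (73 + (20/3 + ⅔ - 4/3))*114 = (73 + 6)*114 = 79*114 = 9006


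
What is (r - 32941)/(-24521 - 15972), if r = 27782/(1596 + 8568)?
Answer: 167392271/205785426 ≈ 0.81343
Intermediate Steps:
r = 13891/5082 (r = 27782/10164 = 27782*(1/10164) = 13891/5082 ≈ 2.7334)
(r - 32941)/(-24521 - 15972) = (13891/5082 - 32941)/(-24521 - 15972) = -167392271/5082/(-40493) = -167392271/5082*(-1/40493) = 167392271/205785426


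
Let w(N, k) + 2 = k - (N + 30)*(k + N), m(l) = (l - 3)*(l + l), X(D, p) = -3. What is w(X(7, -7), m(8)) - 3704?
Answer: -5705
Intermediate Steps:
m(l) = 2*l*(-3 + l) (m(l) = (-3 + l)*(2*l) = 2*l*(-3 + l))
w(N, k) = -2 + k - (30 + N)*(N + k) (w(N, k) = -2 + (k - (N + 30)*(k + N)) = -2 + (k - (30 + N)*(N + k)) = -2 + k - (30 + N)*(N + k))
w(X(7, -7), m(8)) - 3704 = (-2 - 1*(-3)² - 30*(-3) - 58*8*(-3 + 8) - 1*(-3)*2*8*(-3 + 8)) - 3704 = (-2 - 1*9 + 90 - 58*8*5 - 1*(-3)*2*8*5) - 3704 = (-2 - 9 + 90 - 29*80 - 1*(-3)*80) - 3704 = (-2 - 9 + 90 - 2320 + 240) - 3704 = -2001 - 3704 = -5705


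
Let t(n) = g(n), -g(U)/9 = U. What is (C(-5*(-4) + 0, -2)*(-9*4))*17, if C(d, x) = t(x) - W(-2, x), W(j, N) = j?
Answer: -12240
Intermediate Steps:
g(U) = -9*U
t(n) = -9*n
C(d, x) = 2 - 9*x (C(d, x) = -9*x - 1*(-2) = -9*x + 2 = 2 - 9*x)
(C(-5*(-4) + 0, -2)*(-9*4))*17 = ((2 - 9*(-2))*(-9*4))*17 = ((2 + 18)*(-1*36))*17 = (20*(-36))*17 = -720*17 = -12240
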